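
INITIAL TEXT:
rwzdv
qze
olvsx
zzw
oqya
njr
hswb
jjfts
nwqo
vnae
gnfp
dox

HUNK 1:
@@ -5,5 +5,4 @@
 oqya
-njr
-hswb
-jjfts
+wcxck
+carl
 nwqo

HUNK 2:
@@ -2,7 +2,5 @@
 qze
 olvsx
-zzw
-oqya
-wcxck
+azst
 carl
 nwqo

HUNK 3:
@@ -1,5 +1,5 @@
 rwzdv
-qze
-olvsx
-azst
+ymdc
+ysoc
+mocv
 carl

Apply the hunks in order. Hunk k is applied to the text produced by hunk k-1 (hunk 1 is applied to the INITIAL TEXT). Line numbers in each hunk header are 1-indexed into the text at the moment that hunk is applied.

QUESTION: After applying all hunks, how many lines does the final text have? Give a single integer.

Hunk 1: at line 5 remove [njr,hswb,jjfts] add [wcxck,carl] -> 11 lines: rwzdv qze olvsx zzw oqya wcxck carl nwqo vnae gnfp dox
Hunk 2: at line 2 remove [zzw,oqya,wcxck] add [azst] -> 9 lines: rwzdv qze olvsx azst carl nwqo vnae gnfp dox
Hunk 3: at line 1 remove [qze,olvsx,azst] add [ymdc,ysoc,mocv] -> 9 lines: rwzdv ymdc ysoc mocv carl nwqo vnae gnfp dox
Final line count: 9

Answer: 9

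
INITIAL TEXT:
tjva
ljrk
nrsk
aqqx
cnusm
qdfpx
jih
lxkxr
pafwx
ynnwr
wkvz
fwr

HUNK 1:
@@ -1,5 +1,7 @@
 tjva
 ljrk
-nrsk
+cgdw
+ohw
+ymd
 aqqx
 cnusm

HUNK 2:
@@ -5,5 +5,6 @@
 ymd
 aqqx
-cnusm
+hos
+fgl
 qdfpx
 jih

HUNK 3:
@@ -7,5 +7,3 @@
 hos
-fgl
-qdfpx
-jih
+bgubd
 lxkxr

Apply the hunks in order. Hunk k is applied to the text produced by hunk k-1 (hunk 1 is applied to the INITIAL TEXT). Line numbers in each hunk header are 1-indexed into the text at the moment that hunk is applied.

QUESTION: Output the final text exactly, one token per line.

Answer: tjva
ljrk
cgdw
ohw
ymd
aqqx
hos
bgubd
lxkxr
pafwx
ynnwr
wkvz
fwr

Derivation:
Hunk 1: at line 1 remove [nrsk] add [cgdw,ohw,ymd] -> 14 lines: tjva ljrk cgdw ohw ymd aqqx cnusm qdfpx jih lxkxr pafwx ynnwr wkvz fwr
Hunk 2: at line 5 remove [cnusm] add [hos,fgl] -> 15 lines: tjva ljrk cgdw ohw ymd aqqx hos fgl qdfpx jih lxkxr pafwx ynnwr wkvz fwr
Hunk 3: at line 7 remove [fgl,qdfpx,jih] add [bgubd] -> 13 lines: tjva ljrk cgdw ohw ymd aqqx hos bgubd lxkxr pafwx ynnwr wkvz fwr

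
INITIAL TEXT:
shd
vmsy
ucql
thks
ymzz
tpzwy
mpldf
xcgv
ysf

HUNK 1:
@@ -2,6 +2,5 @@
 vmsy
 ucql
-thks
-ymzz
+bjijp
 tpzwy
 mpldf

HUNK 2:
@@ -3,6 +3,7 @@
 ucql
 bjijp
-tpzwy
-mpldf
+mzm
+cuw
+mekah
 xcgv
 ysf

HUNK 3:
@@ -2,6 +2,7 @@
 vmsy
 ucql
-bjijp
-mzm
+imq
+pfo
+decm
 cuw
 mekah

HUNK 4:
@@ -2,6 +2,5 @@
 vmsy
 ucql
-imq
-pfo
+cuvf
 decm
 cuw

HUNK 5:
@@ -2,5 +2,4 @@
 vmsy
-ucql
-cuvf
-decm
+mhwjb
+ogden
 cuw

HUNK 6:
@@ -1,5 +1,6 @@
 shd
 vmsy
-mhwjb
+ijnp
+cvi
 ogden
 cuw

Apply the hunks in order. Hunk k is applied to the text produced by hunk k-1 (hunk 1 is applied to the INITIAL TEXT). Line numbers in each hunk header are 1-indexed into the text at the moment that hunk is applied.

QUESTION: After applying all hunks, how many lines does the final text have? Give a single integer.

Hunk 1: at line 2 remove [thks,ymzz] add [bjijp] -> 8 lines: shd vmsy ucql bjijp tpzwy mpldf xcgv ysf
Hunk 2: at line 3 remove [tpzwy,mpldf] add [mzm,cuw,mekah] -> 9 lines: shd vmsy ucql bjijp mzm cuw mekah xcgv ysf
Hunk 3: at line 2 remove [bjijp,mzm] add [imq,pfo,decm] -> 10 lines: shd vmsy ucql imq pfo decm cuw mekah xcgv ysf
Hunk 4: at line 2 remove [imq,pfo] add [cuvf] -> 9 lines: shd vmsy ucql cuvf decm cuw mekah xcgv ysf
Hunk 5: at line 2 remove [ucql,cuvf,decm] add [mhwjb,ogden] -> 8 lines: shd vmsy mhwjb ogden cuw mekah xcgv ysf
Hunk 6: at line 1 remove [mhwjb] add [ijnp,cvi] -> 9 lines: shd vmsy ijnp cvi ogden cuw mekah xcgv ysf
Final line count: 9

Answer: 9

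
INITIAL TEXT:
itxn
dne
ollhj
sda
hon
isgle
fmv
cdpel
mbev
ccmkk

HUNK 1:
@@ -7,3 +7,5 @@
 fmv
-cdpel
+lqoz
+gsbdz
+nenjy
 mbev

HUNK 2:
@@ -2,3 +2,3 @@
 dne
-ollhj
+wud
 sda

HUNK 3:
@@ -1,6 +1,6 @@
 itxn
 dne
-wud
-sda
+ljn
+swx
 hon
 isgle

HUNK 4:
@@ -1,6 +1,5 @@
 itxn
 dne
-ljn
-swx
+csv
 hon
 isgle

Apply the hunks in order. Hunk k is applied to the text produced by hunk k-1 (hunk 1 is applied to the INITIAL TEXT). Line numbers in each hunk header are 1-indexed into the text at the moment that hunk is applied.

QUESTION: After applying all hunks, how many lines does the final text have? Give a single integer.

Hunk 1: at line 7 remove [cdpel] add [lqoz,gsbdz,nenjy] -> 12 lines: itxn dne ollhj sda hon isgle fmv lqoz gsbdz nenjy mbev ccmkk
Hunk 2: at line 2 remove [ollhj] add [wud] -> 12 lines: itxn dne wud sda hon isgle fmv lqoz gsbdz nenjy mbev ccmkk
Hunk 3: at line 1 remove [wud,sda] add [ljn,swx] -> 12 lines: itxn dne ljn swx hon isgle fmv lqoz gsbdz nenjy mbev ccmkk
Hunk 4: at line 1 remove [ljn,swx] add [csv] -> 11 lines: itxn dne csv hon isgle fmv lqoz gsbdz nenjy mbev ccmkk
Final line count: 11

Answer: 11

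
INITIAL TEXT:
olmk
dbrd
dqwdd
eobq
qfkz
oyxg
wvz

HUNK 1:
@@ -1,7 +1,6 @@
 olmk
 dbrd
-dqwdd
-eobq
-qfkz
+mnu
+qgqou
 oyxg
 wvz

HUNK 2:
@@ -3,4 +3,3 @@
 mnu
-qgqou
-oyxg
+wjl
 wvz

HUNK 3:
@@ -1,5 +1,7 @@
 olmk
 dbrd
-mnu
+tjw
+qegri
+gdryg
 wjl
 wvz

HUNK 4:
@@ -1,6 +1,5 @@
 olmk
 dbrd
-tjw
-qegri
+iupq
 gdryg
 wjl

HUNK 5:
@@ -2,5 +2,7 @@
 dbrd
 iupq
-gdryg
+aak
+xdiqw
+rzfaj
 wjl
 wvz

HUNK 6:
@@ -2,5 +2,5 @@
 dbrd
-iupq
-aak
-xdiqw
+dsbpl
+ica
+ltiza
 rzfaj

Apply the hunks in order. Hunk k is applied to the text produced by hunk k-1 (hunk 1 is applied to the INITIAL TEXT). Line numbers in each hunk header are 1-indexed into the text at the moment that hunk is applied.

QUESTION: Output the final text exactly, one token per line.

Hunk 1: at line 1 remove [dqwdd,eobq,qfkz] add [mnu,qgqou] -> 6 lines: olmk dbrd mnu qgqou oyxg wvz
Hunk 2: at line 3 remove [qgqou,oyxg] add [wjl] -> 5 lines: olmk dbrd mnu wjl wvz
Hunk 3: at line 1 remove [mnu] add [tjw,qegri,gdryg] -> 7 lines: olmk dbrd tjw qegri gdryg wjl wvz
Hunk 4: at line 1 remove [tjw,qegri] add [iupq] -> 6 lines: olmk dbrd iupq gdryg wjl wvz
Hunk 5: at line 2 remove [gdryg] add [aak,xdiqw,rzfaj] -> 8 lines: olmk dbrd iupq aak xdiqw rzfaj wjl wvz
Hunk 6: at line 2 remove [iupq,aak,xdiqw] add [dsbpl,ica,ltiza] -> 8 lines: olmk dbrd dsbpl ica ltiza rzfaj wjl wvz

Answer: olmk
dbrd
dsbpl
ica
ltiza
rzfaj
wjl
wvz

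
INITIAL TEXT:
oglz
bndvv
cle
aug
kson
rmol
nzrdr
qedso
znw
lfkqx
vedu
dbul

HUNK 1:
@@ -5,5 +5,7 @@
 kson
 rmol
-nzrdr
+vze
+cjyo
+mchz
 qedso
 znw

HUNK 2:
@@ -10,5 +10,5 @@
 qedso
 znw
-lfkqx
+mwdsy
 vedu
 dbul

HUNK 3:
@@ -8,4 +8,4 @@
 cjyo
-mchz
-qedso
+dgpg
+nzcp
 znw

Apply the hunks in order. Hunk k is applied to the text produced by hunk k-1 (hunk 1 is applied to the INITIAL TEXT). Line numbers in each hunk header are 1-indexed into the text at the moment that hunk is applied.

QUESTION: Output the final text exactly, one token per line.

Answer: oglz
bndvv
cle
aug
kson
rmol
vze
cjyo
dgpg
nzcp
znw
mwdsy
vedu
dbul

Derivation:
Hunk 1: at line 5 remove [nzrdr] add [vze,cjyo,mchz] -> 14 lines: oglz bndvv cle aug kson rmol vze cjyo mchz qedso znw lfkqx vedu dbul
Hunk 2: at line 10 remove [lfkqx] add [mwdsy] -> 14 lines: oglz bndvv cle aug kson rmol vze cjyo mchz qedso znw mwdsy vedu dbul
Hunk 3: at line 8 remove [mchz,qedso] add [dgpg,nzcp] -> 14 lines: oglz bndvv cle aug kson rmol vze cjyo dgpg nzcp znw mwdsy vedu dbul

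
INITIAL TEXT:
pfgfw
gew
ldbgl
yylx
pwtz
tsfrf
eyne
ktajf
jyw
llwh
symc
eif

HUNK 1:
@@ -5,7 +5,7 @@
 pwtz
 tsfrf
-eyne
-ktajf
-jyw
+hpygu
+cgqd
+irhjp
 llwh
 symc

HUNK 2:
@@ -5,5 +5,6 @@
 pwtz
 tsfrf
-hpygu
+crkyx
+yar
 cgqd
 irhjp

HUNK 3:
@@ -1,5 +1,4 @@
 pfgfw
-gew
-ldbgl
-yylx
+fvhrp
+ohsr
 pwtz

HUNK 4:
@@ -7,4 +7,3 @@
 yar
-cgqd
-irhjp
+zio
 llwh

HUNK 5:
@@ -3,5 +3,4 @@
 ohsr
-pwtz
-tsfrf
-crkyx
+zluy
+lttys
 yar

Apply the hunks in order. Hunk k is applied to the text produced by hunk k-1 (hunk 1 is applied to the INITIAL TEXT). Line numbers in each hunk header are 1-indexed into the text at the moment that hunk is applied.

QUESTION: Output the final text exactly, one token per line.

Answer: pfgfw
fvhrp
ohsr
zluy
lttys
yar
zio
llwh
symc
eif

Derivation:
Hunk 1: at line 5 remove [eyne,ktajf,jyw] add [hpygu,cgqd,irhjp] -> 12 lines: pfgfw gew ldbgl yylx pwtz tsfrf hpygu cgqd irhjp llwh symc eif
Hunk 2: at line 5 remove [hpygu] add [crkyx,yar] -> 13 lines: pfgfw gew ldbgl yylx pwtz tsfrf crkyx yar cgqd irhjp llwh symc eif
Hunk 3: at line 1 remove [gew,ldbgl,yylx] add [fvhrp,ohsr] -> 12 lines: pfgfw fvhrp ohsr pwtz tsfrf crkyx yar cgqd irhjp llwh symc eif
Hunk 4: at line 7 remove [cgqd,irhjp] add [zio] -> 11 lines: pfgfw fvhrp ohsr pwtz tsfrf crkyx yar zio llwh symc eif
Hunk 5: at line 3 remove [pwtz,tsfrf,crkyx] add [zluy,lttys] -> 10 lines: pfgfw fvhrp ohsr zluy lttys yar zio llwh symc eif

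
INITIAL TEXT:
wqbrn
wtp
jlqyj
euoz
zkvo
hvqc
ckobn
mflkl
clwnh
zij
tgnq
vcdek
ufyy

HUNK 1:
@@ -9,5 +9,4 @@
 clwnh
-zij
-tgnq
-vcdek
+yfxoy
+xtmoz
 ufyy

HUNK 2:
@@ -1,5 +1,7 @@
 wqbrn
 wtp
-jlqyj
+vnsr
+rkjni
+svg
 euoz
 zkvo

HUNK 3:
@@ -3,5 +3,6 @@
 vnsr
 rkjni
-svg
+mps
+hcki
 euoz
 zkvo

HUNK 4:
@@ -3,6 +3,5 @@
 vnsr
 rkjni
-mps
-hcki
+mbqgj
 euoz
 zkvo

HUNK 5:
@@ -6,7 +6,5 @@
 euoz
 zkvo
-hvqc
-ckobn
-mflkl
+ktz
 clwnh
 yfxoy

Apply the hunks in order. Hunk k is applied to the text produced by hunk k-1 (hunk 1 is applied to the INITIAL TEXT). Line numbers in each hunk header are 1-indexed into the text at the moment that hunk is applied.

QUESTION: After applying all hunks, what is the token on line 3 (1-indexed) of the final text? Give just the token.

Hunk 1: at line 9 remove [zij,tgnq,vcdek] add [yfxoy,xtmoz] -> 12 lines: wqbrn wtp jlqyj euoz zkvo hvqc ckobn mflkl clwnh yfxoy xtmoz ufyy
Hunk 2: at line 1 remove [jlqyj] add [vnsr,rkjni,svg] -> 14 lines: wqbrn wtp vnsr rkjni svg euoz zkvo hvqc ckobn mflkl clwnh yfxoy xtmoz ufyy
Hunk 3: at line 3 remove [svg] add [mps,hcki] -> 15 lines: wqbrn wtp vnsr rkjni mps hcki euoz zkvo hvqc ckobn mflkl clwnh yfxoy xtmoz ufyy
Hunk 4: at line 3 remove [mps,hcki] add [mbqgj] -> 14 lines: wqbrn wtp vnsr rkjni mbqgj euoz zkvo hvqc ckobn mflkl clwnh yfxoy xtmoz ufyy
Hunk 5: at line 6 remove [hvqc,ckobn,mflkl] add [ktz] -> 12 lines: wqbrn wtp vnsr rkjni mbqgj euoz zkvo ktz clwnh yfxoy xtmoz ufyy
Final line 3: vnsr

Answer: vnsr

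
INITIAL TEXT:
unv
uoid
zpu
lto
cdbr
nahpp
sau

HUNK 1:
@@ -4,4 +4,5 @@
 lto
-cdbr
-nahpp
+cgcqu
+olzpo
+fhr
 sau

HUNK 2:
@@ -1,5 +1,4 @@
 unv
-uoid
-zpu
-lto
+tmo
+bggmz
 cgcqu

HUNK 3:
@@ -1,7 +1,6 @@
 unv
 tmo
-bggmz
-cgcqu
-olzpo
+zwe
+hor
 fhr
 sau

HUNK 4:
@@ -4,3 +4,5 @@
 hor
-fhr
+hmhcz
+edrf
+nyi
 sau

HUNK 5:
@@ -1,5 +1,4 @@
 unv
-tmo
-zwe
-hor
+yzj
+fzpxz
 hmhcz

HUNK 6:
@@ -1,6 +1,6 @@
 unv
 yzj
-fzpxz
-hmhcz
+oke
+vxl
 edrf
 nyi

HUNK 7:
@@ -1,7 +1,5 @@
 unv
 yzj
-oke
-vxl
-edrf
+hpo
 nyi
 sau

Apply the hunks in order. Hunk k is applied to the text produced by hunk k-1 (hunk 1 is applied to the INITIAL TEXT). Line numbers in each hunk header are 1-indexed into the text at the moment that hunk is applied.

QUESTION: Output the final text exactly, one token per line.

Hunk 1: at line 4 remove [cdbr,nahpp] add [cgcqu,olzpo,fhr] -> 8 lines: unv uoid zpu lto cgcqu olzpo fhr sau
Hunk 2: at line 1 remove [uoid,zpu,lto] add [tmo,bggmz] -> 7 lines: unv tmo bggmz cgcqu olzpo fhr sau
Hunk 3: at line 1 remove [bggmz,cgcqu,olzpo] add [zwe,hor] -> 6 lines: unv tmo zwe hor fhr sau
Hunk 4: at line 4 remove [fhr] add [hmhcz,edrf,nyi] -> 8 lines: unv tmo zwe hor hmhcz edrf nyi sau
Hunk 5: at line 1 remove [tmo,zwe,hor] add [yzj,fzpxz] -> 7 lines: unv yzj fzpxz hmhcz edrf nyi sau
Hunk 6: at line 1 remove [fzpxz,hmhcz] add [oke,vxl] -> 7 lines: unv yzj oke vxl edrf nyi sau
Hunk 7: at line 1 remove [oke,vxl,edrf] add [hpo] -> 5 lines: unv yzj hpo nyi sau

Answer: unv
yzj
hpo
nyi
sau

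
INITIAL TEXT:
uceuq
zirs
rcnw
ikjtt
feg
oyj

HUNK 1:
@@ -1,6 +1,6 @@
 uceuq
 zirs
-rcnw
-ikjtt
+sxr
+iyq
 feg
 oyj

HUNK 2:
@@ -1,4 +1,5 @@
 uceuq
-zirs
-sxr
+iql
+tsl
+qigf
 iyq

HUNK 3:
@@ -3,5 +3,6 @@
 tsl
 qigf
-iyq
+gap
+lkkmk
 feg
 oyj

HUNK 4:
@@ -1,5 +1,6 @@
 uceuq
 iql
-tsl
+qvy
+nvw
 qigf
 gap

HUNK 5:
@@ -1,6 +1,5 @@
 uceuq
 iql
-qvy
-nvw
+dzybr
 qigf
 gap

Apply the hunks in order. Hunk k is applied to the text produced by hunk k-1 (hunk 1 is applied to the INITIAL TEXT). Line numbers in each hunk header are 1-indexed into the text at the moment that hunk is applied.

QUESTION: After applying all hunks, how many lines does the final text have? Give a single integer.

Hunk 1: at line 1 remove [rcnw,ikjtt] add [sxr,iyq] -> 6 lines: uceuq zirs sxr iyq feg oyj
Hunk 2: at line 1 remove [zirs,sxr] add [iql,tsl,qigf] -> 7 lines: uceuq iql tsl qigf iyq feg oyj
Hunk 3: at line 3 remove [iyq] add [gap,lkkmk] -> 8 lines: uceuq iql tsl qigf gap lkkmk feg oyj
Hunk 4: at line 1 remove [tsl] add [qvy,nvw] -> 9 lines: uceuq iql qvy nvw qigf gap lkkmk feg oyj
Hunk 5: at line 1 remove [qvy,nvw] add [dzybr] -> 8 lines: uceuq iql dzybr qigf gap lkkmk feg oyj
Final line count: 8

Answer: 8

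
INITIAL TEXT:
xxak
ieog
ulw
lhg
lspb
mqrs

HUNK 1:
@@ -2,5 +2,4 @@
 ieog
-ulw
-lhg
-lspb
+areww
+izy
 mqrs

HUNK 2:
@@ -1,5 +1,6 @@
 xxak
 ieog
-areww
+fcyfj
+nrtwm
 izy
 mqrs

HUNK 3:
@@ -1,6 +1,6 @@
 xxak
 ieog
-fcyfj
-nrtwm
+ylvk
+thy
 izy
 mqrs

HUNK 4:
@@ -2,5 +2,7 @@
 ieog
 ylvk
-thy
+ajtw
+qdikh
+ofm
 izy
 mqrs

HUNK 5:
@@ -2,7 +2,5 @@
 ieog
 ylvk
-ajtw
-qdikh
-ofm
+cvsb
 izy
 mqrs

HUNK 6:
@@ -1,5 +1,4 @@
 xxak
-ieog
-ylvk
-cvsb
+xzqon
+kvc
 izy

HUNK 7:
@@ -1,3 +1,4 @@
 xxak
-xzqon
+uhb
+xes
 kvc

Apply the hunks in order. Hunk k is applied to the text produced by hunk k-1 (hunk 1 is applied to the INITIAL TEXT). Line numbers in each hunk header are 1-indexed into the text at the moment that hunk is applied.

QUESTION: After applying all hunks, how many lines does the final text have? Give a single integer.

Hunk 1: at line 2 remove [ulw,lhg,lspb] add [areww,izy] -> 5 lines: xxak ieog areww izy mqrs
Hunk 2: at line 1 remove [areww] add [fcyfj,nrtwm] -> 6 lines: xxak ieog fcyfj nrtwm izy mqrs
Hunk 3: at line 1 remove [fcyfj,nrtwm] add [ylvk,thy] -> 6 lines: xxak ieog ylvk thy izy mqrs
Hunk 4: at line 2 remove [thy] add [ajtw,qdikh,ofm] -> 8 lines: xxak ieog ylvk ajtw qdikh ofm izy mqrs
Hunk 5: at line 2 remove [ajtw,qdikh,ofm] add [cvsb] -> 6 lines: xxak ieog ylvk cvsb izy mqrs
Hunk 6: at line 1 remove [ieog,ylvk,cvsb] add [xzqon,kvc] -> 5 lines: xxak xzqon kvc izy mqrs
Hunk 7: at line 1 remove [xzqon] add [uhb,xes] -> 6 lines: xxak uhb xes kvc izy mqrs
Final line count: 6

Answer: 6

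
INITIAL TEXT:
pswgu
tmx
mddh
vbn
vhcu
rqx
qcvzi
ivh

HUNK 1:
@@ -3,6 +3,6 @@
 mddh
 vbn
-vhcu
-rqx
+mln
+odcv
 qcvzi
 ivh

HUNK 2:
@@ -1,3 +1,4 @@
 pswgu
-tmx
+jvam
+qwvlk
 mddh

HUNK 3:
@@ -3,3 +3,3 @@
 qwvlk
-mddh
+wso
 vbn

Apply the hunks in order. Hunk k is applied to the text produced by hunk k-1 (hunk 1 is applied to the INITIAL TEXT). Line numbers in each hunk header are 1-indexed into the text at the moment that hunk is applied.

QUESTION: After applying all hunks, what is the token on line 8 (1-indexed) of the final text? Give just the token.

Hunk 1: at line 3 remove [vhcu,rqx] add [mln,odcv] -> 8 lines: pswgu tmx mddh vbn mln odcv qcvzi ivh
Hunk 2: at line 1 remove [tmx] add [jvam,qwvlk] -> 9 lines: pswgu jvam qwvlk mddh vbn mln odcv qcvzi ivh
Hunk 3: at line 3 remove [mddh] add [wso] -> 9 lines: pswgu jvam qwvlk wso vbn mln odcv qcvzi ivh
Final line 8: qcvzi

Answer: qcvzi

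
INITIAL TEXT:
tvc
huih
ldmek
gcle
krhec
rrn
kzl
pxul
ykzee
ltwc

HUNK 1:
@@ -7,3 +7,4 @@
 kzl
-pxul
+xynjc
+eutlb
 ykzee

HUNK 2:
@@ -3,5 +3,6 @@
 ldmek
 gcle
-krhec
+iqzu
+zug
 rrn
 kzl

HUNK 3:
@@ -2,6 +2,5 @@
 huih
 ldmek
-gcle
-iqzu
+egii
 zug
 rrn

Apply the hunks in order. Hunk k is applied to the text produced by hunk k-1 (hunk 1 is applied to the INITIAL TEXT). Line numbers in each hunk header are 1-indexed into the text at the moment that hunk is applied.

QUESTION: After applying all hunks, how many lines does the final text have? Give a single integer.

Hunk 1: at line 7 remove [pxul] add [xynjc,eutlb] -> 11 lines: tvc huih ldmek gcle krhec rrn kzl xynjc eutlb ykzee ltwc
Hunk 2: at line 3 remove [krhec] add [iqzu,zug] -> 12 lines: tvc huih ldmek gcle iqzu zug rrn kzl xynjc eutlb ykzee ltwc
Hunk 3: at line 2 remove [gcle,iqzu] add [egii] -> 11 lines: tvc huih ldmek egii zug rrn kzl xynjc eutlb ykzee ltwc
Final line count: 11

Answer: 11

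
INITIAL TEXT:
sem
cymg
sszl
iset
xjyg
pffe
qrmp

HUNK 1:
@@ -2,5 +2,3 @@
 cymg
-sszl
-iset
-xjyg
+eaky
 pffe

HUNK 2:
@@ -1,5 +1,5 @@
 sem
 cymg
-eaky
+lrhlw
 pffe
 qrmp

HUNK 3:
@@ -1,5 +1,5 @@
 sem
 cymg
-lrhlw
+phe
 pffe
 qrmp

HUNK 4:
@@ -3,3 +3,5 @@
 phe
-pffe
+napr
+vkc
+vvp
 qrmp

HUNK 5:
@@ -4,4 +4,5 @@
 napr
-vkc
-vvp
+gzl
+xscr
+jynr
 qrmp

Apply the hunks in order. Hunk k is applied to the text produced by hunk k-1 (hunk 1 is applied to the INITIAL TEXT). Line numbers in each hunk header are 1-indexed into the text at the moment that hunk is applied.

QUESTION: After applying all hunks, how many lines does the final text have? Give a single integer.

Hunk 1: at line 2 remove [sszl,iset,xjyg] add [eaky] -> 5 lines: sem cymg eaky pffe qrmp
Hunk 2: at line 1 remove [eaky] add [lrhlw] -> 5 lines: sem cymg lrhlw pffe qrmp
Hunk 3: at line 1 remove [lrhlw] add [phe] -> 5 lines: sem cymg phe pffe qrmp
Hunk 4: at line 3 remove [pffe] add [napr,vkc,vvp] -> 7 lines: sem cymg phe napr vkc vvp qrmp
Hunk 5: at line 4 remove [vkc,vvp] add [gzl,xscr,jynr] -> 8 lines: sem cymg phe napr gzl xscr jynr qrmp
Final line count: 8

Answer: 8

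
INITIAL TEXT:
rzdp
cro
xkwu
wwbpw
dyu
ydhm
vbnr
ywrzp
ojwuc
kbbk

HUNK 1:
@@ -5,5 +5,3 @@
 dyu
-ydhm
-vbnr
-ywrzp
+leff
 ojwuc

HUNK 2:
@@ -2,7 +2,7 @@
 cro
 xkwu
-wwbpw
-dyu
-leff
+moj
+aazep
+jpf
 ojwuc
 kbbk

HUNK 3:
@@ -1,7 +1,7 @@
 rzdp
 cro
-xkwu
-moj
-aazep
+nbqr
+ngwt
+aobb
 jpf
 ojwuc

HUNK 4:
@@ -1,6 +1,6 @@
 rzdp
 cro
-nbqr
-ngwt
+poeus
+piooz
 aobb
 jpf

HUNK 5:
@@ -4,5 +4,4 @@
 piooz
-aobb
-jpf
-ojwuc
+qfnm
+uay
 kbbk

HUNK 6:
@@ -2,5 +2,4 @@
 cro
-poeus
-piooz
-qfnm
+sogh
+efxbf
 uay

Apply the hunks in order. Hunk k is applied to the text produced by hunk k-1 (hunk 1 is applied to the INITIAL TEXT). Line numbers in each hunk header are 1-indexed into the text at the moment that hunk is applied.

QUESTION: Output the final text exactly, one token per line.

Hunk 1: at line 5 remove [ydhm,vbnr,ywrzp] add [leff] -> 8 lines: rzdp cro xkwu wwbpw dyu leff ojwuc kbbk
Hunk 2: at line 2 remove [wwbpw,dyu,leff] add [moj,aazep,jpf] -> 8 lines: rzdp cro xkwu moj aazep jpf ojwuc kbbk
Hunk 3: at line 1 remove [xkwu,moj,aazep] add [nbqr,ngwt,aobb] -> 8 lines: rzdp cro nbqr ngwt aobb jpf ojwuc kbbk
Hunk 4: at line 1 remove [nbqr,ngwt] add [poeus,piooz] -> 8 lines: rzdp cro poeus piooz aobb jpf ojwuc kbbk
Hunk 5: at line 4 remove [aobb,jpf,ojwuc] add [qfnm,uay] -> 7 lines: rzdp cro poeus piooz qfnm uay kbbk
Hunk 6: at line 2 remove [poeus,piooz,qfnm] add [sogh,efxbf] -> 6 lines: rzdp cro sogh efxbf uay kbbk

Answer: rzdp
cro
sogh
efxbf
uay
kbbk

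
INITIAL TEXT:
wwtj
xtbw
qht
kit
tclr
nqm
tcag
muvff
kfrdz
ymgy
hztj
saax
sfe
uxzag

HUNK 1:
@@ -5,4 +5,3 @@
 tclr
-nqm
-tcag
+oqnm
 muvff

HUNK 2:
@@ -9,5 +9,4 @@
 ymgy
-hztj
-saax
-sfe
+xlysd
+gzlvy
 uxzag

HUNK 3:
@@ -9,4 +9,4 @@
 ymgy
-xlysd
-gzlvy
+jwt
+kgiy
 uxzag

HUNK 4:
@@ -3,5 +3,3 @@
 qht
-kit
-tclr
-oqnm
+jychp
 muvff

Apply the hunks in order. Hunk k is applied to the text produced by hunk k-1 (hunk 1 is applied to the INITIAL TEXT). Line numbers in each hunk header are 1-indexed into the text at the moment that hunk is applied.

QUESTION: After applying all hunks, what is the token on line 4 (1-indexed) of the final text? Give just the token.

Hunk 1: at line 5 remove [nqm,tcag] add [oqnm] -> 13 lines: wwtj xtbw qht kit tclr oqnm muvff kfrdz ymgy hztj saax sfe uxzag
Hunk 2: at line 9 remove [hztj,saax,sfe] add [xlysd,gzlvy] -> 12 lines: wwtj xtbw qht kit tclr oqnm muvff kfrdz ymgy xlysd gzlvy uxzag
Hunk 3: at line 9 remove [xlysd,gzlvy] add [jwt,kgiy] -> 12 lines: wwtj xtbw qht kit tclr oqnm muvff kfrdz ymgy jwt kgiy uxzag
Hunk 4: at line 3 remove [kit,tclr,oqnm] add [jychp] -> 10 lines: wwtj xtbw qht jychp muvff kfrdz ymgy jwt kgiy uxzag
Final line 4: jychp

Answer: jychp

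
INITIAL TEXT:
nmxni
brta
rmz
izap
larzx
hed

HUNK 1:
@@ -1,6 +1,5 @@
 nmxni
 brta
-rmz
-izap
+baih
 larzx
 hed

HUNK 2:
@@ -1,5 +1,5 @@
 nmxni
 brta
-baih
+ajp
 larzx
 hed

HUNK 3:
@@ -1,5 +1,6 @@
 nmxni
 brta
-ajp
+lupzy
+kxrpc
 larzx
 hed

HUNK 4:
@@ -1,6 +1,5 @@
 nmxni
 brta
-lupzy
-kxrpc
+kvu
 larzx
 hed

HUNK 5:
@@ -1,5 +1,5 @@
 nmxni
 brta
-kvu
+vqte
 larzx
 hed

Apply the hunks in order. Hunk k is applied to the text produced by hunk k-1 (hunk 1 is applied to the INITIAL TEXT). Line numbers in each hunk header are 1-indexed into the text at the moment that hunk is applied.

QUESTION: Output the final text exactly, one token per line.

Answer: nmxni
brta
vqte
larzx
hed

Derivation:
Hunk 1: at line 1 remove [rmz,izap] add [baih] -> 5 lines: nmxni brta baih larzx hed
Hunk 2: at line 1 remove [baih] add [ajp] -> 5 lines: nmxni brta ajp larzx hed
Hunk 3: at line 1 remove [ajp] add [lupzy,kxrpc] -> 6 lines: nmxni brta lupzy kxrpc larzx hed
Hunk 4: at line 1 remove [lupzy,kxrpc] add [kvu] -> 5 lines: nmxni brta kvu larzx hed
Hunk 5: at line 1 remove [kvu] add [vqte] -> 5 lines: nmxni brta vqte larzx hed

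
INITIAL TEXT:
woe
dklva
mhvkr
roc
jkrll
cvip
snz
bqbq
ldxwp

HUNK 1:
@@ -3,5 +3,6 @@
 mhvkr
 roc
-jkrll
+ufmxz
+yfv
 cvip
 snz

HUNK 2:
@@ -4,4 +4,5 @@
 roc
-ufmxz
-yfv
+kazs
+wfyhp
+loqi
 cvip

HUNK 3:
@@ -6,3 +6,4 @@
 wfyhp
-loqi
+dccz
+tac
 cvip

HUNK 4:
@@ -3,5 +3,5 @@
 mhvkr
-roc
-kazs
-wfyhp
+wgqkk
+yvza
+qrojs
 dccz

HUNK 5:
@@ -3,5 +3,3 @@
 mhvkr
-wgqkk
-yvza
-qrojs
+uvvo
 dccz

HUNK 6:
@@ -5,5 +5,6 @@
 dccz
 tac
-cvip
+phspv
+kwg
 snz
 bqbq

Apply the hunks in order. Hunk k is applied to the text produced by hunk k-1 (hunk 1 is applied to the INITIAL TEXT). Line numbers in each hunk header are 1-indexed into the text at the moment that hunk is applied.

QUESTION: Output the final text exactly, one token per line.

Hunk 1: at line 3 remove [jkrll] add [ufmxz,yfv] -> 10 lines: woe dklva mhvkr roc ufmxz yfv cvip snz bqbq ldxwp
Hunk 2: at line 4 remove [ufmxz,yfv] add [kazs,wfyhp,loqi] -> 11 lines: woe dklva mhvkr roc kazs wfyhp loqi cvip snz bqbq ldxwp
Hunk 3: at line 6 remove [loqi] add [dccz,tac] -> 12 lines: woe dklva mhvkr roc kazs wfyhp dccz tac cvip snz bqbq ldxwp
Hunk 4: at line 3 remove [roc,kazs,wfyhp] add [wgqkk,yvza,qrojs] -> 12 lines: woe dklva mhvkr wgqkk yvza qrojs dccz tac cvip snz bqbq ldxwp
Hunk 5: at line 3 remove [wgqkk,yvza,qrojs] add [uvvo] -> 10 lines: woe dklva mhvkr uvvo dccz tac cvip snz bqbq ldxwp
Hunk 6: at line 5 remove [cvip] add [phspv,kwg] -> 11 lines: woe dklva mhvkr uvvo dccz tac phspv kwg snz bqbq ldxwp

Answer: woe
dklva
mhvkr
uvvo
dccz
tac
phspv
kwg
snz
bqbq
ldxwp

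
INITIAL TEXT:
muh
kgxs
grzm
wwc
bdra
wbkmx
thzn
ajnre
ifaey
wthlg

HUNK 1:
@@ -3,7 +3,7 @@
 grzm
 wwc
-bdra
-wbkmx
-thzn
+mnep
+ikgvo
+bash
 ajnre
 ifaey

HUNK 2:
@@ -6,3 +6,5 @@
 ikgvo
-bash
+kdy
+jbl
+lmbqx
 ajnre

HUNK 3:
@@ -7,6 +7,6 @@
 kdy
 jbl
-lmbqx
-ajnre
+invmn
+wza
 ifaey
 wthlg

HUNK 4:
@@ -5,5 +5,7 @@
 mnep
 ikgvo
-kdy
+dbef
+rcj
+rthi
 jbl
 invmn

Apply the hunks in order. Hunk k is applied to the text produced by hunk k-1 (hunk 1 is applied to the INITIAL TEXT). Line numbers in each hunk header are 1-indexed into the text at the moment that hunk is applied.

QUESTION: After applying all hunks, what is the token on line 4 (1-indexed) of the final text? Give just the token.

Answer: wwc

Derivation:
Hunk 1: at line 3 remove [bdra,wbkmx,thzn] add [mnep,ikgvo,bash] -> 10 lines: muh kgxs grzm wwc mnep ikgvo bash ajnre ifaey wthlg
Hunk 2: at line 6 remove [bash] add [kdy,jbl,lmbqx] -> 12 lines: muh kgxs grzm wwc mnep ikgvo kdy jbl lmbqx ajnre ifaey wthlg
Hunk 3: at line 7 remove [lmbqx,ajnre] add [invmn,wza] -> 12 lines: muh kgxs grzm wwc mnep ikgvo kdy jbl invmn wza ifaey wthlg
Hunk 4: at line 5 remove [kdy] add [dbef,rcj,rthi] -> 14 lines: muh kgxs grzm wwc mnep ikgvo dbef rcj rthi jbl invmn wza ifaey wthlg
Final line 4: wwc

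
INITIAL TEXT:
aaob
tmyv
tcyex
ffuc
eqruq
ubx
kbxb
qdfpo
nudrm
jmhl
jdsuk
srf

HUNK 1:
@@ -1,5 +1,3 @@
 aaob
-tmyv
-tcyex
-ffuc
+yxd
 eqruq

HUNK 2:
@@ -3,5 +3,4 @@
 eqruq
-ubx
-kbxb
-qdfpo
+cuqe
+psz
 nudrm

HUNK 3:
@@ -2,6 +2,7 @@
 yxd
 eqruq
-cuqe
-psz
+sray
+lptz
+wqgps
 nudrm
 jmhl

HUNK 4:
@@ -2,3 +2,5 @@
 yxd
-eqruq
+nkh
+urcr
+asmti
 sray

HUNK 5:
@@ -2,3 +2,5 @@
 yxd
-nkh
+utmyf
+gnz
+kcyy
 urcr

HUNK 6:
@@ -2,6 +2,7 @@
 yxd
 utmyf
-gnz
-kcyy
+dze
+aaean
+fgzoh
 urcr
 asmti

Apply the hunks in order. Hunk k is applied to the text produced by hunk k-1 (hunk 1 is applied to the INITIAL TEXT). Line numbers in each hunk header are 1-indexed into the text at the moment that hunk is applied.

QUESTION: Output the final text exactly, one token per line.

Hunk 1: at line 1 remove [tmyv,tcyex,ffuc] add [yxd] -> 10 lines: aaob yxd eqruq ubx kbxb qdfpo nudrm jmhl jdsuk srf
Hunk 2: at line 3 remove [ubx,kbxb,qdfpo] add [cuqe,psz] -> 9 lines: aaob yxd eqruq cuqe psz nudrm jmhl jdsuk srf
Hunk 3: at line 2 remove [cuqe,psz] add [sray,lptz,wqgps] -> 10 lines: aaob yxd eqruq sray lptz wqgps nudrm jmhl jdsuk srf
Hunk 4: at line 2 remove [eqruq] add [nkh,urcr,asmti] -> 12 lines: aaob yxd nkh urcr asmti sray lptz wqgps nudrm jmhl jdsuk srf
Hunk 5: at line 2 remove [nkh] add [utmyf,gnz,kcyy] -> 14 lines: aaob yxd utmyf gnz kcyy urcr asmti sray lptz wqgps nudrm jmhl jdsuk srf
Hunk 6: at line 2 remove [gnz,kcyy] add [dze,aaean,fgzoh] -> 15 lines: aaob yxd utmyf dze aaean fgzoh urcr asmti sray lptz wqgps nudrm jmhl jdsuk srf

Answer: aaob
yxd
utmyf
dze
aaean
fgzoh
urcr
asmti
sray
lptz
wqgps
nudrm
jmhl
jdsuk
srf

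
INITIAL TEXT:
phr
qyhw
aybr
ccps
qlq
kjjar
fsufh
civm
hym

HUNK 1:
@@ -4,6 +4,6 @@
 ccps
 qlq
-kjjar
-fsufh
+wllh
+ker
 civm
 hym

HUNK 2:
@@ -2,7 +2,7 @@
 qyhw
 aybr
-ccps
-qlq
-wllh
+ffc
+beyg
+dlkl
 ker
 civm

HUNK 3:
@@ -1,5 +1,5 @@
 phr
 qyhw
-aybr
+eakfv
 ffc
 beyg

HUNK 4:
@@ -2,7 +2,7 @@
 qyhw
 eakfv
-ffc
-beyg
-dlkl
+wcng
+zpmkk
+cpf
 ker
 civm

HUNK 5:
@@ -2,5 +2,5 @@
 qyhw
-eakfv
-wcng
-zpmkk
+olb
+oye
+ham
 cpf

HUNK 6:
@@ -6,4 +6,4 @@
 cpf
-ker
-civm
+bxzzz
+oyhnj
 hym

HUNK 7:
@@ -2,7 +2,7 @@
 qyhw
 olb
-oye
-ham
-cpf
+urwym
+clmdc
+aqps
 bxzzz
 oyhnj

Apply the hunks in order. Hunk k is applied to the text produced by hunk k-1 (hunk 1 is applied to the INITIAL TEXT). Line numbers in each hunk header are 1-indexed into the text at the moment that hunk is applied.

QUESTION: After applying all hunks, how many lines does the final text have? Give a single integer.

Answer: 9

Derivation:
Hunk 1: at line 4 remove [kjjar,fsufh] add [wllh,ker] -> 9 lines: phr qyhw aybr ccps qlq wllh ker civm hym
Hunk 2: at line 2 remove [ccps,qlq,wllh] add [ffc,beyg,dlkl] -> 9 lines: phr qyhw aybr ffc beyg dlkl ker civm hym
Hunk 3: at line 1 remove [aybr] add [eakfv] -> 9 lines: phr qyhw eakfv ffc beyg dlkl ker civm hym
Hunk 4: at line 2 remove [ffc,beyg,dlkl] add [wcng,zpmkk,cpf] -> 9 lines: phr qyhw eakfv wcng zpmkk cpf ker civm hym
Hunk 5: at line 2 remove [eakfv,wcng,zpmkk] add [olb,oye,ham] -> 9 lines: phr qyhw olb oye ham cpf ker civm hym
Hunk 6: at line 6 remove [ker,civm] add [bxzzz,oyhnj] -> 9 lines: phr qyhw olb oye ham cpf bxzzz oyhnj hym
Hunk 7: at line 2 remove [oye,ham,cpf] add [urwym,clmdc,aqps] -> 9 lines: phr qyhw olb urwym clmdc aqps bxzzz oyhnj hym
Final line count: 9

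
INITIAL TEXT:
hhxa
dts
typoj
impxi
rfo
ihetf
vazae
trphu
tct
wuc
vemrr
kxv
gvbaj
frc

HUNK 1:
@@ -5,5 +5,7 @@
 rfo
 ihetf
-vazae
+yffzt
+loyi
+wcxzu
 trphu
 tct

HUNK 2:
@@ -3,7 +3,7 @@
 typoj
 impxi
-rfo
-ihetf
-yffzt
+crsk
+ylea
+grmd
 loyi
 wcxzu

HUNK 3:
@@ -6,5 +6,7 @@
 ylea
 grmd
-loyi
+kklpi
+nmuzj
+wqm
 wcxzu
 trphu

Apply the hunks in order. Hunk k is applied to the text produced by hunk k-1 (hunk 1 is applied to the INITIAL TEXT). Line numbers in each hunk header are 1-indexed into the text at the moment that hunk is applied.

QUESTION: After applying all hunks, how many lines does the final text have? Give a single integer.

Answer: 18

Derivation:
Hunk 1: at line 5 remove [vazae] add [yffzt,loyi,wcxzu] -> 16 lines: hhxa dts typoj impxi rfo ihetf yffzt loyi wcxzu trphu tct wuc vemrr kxv gvbaj frc
Hunk 2: at line 3 remove [rfo,ihetf,yffzt] add [crsk,ylea,grmd] -> 16 lines: hhxa dts typoj impxi crsk ylea grmd loyi wcxzu trphu tct wuc vemrr kxv gvbaj frc
Hunk 3: at line 6 remove [loyi] add [kklpi,nmuzj,wqm] -> 18 lines: hhxa dts typoj impxi crsk ylea grmd kklpi nmuzj wqm wcxzu trphu tct wuc vemrr kxv gvbaj frc
Final line count: 18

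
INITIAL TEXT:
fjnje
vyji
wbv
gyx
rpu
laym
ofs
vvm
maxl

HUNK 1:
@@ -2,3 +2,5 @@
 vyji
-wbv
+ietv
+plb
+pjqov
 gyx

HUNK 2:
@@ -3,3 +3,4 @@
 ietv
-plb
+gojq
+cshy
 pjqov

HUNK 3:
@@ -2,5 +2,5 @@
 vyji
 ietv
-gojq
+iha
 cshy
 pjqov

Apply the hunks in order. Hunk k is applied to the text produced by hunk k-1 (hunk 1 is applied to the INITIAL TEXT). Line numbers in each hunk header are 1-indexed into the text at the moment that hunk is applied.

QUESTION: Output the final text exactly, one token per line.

Hunk 1: at line 2 remove [wbv] add [ietv,plb,pjqov] -> 11 lines: fjnje vyji ietv plb pjqov gyx rpu laym ofs vvm maxl
Hunk 2: at line 3 remove [plb] add [gojq,cshy] -> 12 lines: fjnje vyji ietv gojq cshy pjqov gyx rpu laym ofs vvm maxl
Hunk 3: at line 2 remove [gojq] add [iha] -> 12 lines: fjnje vyji ietv iha cshy pjqov gyx rpu laym ofs vvm maxl

Answer: fjnje
vyji
ietv
iha
cshy
pjqov
gyx
rpu
laym
ofs
vvm
maxl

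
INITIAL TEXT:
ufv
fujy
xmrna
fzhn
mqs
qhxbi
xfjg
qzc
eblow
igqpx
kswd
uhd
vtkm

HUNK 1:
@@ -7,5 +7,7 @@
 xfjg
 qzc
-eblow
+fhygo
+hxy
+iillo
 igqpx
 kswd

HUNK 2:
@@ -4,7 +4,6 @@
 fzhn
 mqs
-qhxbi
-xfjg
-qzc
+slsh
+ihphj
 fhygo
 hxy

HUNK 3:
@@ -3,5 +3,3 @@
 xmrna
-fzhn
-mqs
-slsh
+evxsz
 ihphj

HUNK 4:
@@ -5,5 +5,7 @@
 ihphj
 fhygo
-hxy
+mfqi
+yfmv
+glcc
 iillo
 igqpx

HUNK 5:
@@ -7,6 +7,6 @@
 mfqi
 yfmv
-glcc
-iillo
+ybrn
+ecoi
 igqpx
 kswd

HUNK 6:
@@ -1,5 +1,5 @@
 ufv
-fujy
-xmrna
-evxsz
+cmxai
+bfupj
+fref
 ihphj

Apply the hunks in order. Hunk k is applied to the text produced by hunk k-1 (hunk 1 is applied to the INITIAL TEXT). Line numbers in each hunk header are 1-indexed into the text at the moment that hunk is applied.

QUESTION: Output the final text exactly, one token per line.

Answer: ufv
cmxai
bfupj
fref
ihphj
fhygo
mfqi
yfmv
ybrn
ecoi
igqpx
kswd
uhd
vtkm

Derivation:
Hunk 1: at line 7 remove [eblow] add [fhygo,hxy,iillo] -> 15 lines: ufv fujy xmrna fzhn mqs qhxbi xfjg qzc fhygo hxy iillo igqpx kswd uhd vtkm
Hunk 2: at line 4 remove [qhxbi,xfjg,qzc] add [slsh,ihphj] -> 14 lines: ufv fujy xmrna fzhn mqs slsh ihphj fhygo hxy iillo igqpx kswd uhd vtkm
Hunk 3: at line 3 remove [fzhn,mqs,slsh] add [evxsz] -> 12 lines: ufv fujy xmrna evxsz ihphj fhygo hxy iillo igqpx kswd uhd vtkm
Hunk 4: at line 5 remove [hxy] add [mfqi,yfmv,glcc] -> 14 lines: ufv fujy xmrna evxsz ihphj fhygo mfqi yfmv glcc iillo igqpx kswd uhd vtkm
Hunk 5: at line 7 remove [glcc,iillo] add [ybrn,ecoi] -> 14 lines: ufv fujy xmrna evxsz ihphj fhygo mfqi yfmv ybrn ecoi igqpx kswd uhd vtkm
Hunk 6: at line 1 remove [fujy,xmrna,evxsz] add [cmxai,bfupj,fref] -> 14 lines: ufv cmxai bfupj fref ihphj fhygo mfqi yfmv ybrn ecoi igqpx kswd uhd vtkm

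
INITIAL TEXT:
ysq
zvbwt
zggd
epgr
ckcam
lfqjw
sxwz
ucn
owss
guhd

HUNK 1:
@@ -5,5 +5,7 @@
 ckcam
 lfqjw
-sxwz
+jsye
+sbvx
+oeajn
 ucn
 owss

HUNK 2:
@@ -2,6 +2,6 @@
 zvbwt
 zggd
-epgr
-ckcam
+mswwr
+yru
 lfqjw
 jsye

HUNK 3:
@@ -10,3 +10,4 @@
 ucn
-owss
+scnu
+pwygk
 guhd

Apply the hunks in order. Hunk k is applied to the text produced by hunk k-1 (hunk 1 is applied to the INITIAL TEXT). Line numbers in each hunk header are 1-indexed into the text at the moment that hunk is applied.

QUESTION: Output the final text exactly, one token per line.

Answer: ysq
zvbwt
zggd
mswwr
yru
lfqjw
jsye
sbvx
oeajn
ucn
scnu
pwygk
guhd

Derivation:
Hunk 1: at line 5 remove [sxwz] add [jsye,sbvx,oeajn] -> 12 lines: ysq zvbwt zggd epgr ckcam lfqjw jsye sbvx oeajn ucn owss guhd
Hunk 2: at line 2 remove [epgr,ckcam] add [mswwr,yru] -> 12 lines: ysq zvbwt zggd mswwr yru lfqjw jsye sbvx oeajn ucn owss guhd
Hunk 3: at line 10 remove [owss] add [scnu,pwygk] -> 13 lines: ysq zvbwt zggd mswwr yru lfqjw jsye sbvx oeajn ucn scnu pwygk guhd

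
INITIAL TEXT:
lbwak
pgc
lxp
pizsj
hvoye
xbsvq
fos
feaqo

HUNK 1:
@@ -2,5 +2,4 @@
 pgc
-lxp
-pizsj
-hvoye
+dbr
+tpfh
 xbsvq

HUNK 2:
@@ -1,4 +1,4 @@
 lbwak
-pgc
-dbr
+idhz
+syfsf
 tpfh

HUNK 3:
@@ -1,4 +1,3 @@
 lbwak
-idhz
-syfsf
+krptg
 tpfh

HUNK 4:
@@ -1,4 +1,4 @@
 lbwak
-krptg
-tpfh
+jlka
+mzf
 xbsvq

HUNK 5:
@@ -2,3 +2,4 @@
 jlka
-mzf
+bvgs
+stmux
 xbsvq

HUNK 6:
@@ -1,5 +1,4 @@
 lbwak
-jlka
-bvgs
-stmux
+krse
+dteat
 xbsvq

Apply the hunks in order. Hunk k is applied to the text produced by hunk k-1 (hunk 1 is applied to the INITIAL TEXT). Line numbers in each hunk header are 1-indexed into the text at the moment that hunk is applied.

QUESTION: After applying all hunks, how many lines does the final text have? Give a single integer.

Hunk 1: at line 2 remove [lxp,pizsj,hvoye] add [dbr,tpfh] -> 7 lines: lbwak pgc dbr tpfh xbsvq fos feaqo
Hunk 2: at line 1 remove [pgc,dbr] add [idhz,syfsf] -> 7 lines: lbwak idhz syfsf tpfh xbsvq fos feaqo
Hunk 3: at line 1 remove [idhz,syfsf] add [krptg] -> 6 lines: lbwak krptg tpfh xbsvq fos feaqo
Hunk 4: at line 1 remove [krptg,tpfh] add [jlka,mzf] -> 6 lines: lbwak jlka mzf xbsvq fos feaqo
Hunk 5: at line 2 remove [mzf] add [bvgs,stmux] -> 7 lines: lbwak jlka bvgs stmux xbsvq fos feaqo
Hunk 6: at line 1 remove [jlka,bvgs,stmux] add [krse,dteat] -> 6 lines: lbwak krse dteat xbsvq fos feaqo
Final line count: 6

Answer: 6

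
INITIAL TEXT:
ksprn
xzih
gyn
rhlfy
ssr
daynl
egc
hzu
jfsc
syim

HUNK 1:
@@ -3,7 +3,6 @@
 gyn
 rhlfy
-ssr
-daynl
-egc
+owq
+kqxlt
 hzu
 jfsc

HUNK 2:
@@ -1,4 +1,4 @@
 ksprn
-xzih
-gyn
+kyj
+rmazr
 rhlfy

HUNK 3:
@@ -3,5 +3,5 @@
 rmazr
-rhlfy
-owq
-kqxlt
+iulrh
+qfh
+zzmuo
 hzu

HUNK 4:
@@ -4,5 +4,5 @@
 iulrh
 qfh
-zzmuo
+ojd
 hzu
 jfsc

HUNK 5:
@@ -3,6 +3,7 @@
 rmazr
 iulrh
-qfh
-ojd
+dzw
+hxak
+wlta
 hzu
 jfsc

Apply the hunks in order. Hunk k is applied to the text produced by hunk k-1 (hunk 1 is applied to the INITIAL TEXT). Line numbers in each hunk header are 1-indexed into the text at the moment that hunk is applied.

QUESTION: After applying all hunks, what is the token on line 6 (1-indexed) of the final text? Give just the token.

Hunk 1: at line 3 remove [ssr,daynl,egc] add [owq,kqxlt] -> 9 lines: ksprn xzih gyn rhlfy owq kqxlt hzu jfsc syim
Hunk 2: at line 1 remove [xzih,gyn] add [kyj,rmazr] -> 9 lines: ksprn kyj rmazr rhlfy owq kqxlt hzu jfsc syim
Hunk 3: at line 3 remove [rhlfy,owq,kqxlt] add [iulrh,qfh,zzmuo] -> 9 lines: ksprn kyj rmazr iulrh qfh zzmuo hzu jfsc syim
Hunk 4: at line 4 remove [zzmuo] add [ojd] -> 9 lines: ksprn kyj rmazr iulrh qfh ojd hzu jfsc syim
Hunk 5: at line 3 remove [qfh,ojd] add [dzw,hxak,wlta] -> 10 lines: ksprn kyj rmazr iulrh dzw hxak wlta hzu jfsc syim
Final line 6: hxak

Answer: hxak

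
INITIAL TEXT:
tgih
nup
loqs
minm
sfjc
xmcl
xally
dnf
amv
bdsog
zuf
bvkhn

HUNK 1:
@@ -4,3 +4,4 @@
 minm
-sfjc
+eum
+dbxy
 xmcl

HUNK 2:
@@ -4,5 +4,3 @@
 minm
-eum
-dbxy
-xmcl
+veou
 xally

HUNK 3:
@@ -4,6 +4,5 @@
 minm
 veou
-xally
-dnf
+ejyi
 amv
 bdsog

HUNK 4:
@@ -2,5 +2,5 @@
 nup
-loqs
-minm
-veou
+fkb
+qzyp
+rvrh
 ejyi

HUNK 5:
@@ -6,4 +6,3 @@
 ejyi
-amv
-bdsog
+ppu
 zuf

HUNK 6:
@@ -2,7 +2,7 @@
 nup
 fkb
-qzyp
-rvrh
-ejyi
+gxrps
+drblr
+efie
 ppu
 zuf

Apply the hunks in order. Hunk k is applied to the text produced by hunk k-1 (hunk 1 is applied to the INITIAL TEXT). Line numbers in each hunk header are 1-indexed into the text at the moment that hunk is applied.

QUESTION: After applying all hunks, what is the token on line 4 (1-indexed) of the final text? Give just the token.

Answer: gxrps

Derivation:
Hunk 1: at line 4 remove [sfjc] add [eum,dbxy] -> 13 lines: tgih nup loqs minm eum dbxy xmcl xally dnf amv bdsog zuf bvkhn
Hunk 2: at line 4 remove [eum,dbxy,xmcl] add [veou] -> 11 lines: tgih nup loqs minm veou xally dnf amv bdsog zuf bvkhn
Hunk 3: at line 4 remove [xally,dnf] add [ejyi] -> 10 lines: tgih nup loqs minm veou ejyi amv bdsog zuf bvkhn
Hunk 4: at line 2 remove [loqs,minm,veou] add [fkb,qzyp,rvrh] -> 10 lines: tgih nup fkb qzyp rvrh ejyi amv bdsog zuf bvkhn
Hunk 5: at line 6 remove [amv,bdsog] add [ppu] -> 9 lines: tgih nup fkb qzyp rvrh ejyi ppu zuf bvkhn
Hunk 6: at line 2 remove [qzyp,rvrh,ejyi] add [gxrps,drblr,efie] -> 9 lines: tgih nup fkb gxrps drblr efie ppu zuf bvkhn
Final line 4: gxrps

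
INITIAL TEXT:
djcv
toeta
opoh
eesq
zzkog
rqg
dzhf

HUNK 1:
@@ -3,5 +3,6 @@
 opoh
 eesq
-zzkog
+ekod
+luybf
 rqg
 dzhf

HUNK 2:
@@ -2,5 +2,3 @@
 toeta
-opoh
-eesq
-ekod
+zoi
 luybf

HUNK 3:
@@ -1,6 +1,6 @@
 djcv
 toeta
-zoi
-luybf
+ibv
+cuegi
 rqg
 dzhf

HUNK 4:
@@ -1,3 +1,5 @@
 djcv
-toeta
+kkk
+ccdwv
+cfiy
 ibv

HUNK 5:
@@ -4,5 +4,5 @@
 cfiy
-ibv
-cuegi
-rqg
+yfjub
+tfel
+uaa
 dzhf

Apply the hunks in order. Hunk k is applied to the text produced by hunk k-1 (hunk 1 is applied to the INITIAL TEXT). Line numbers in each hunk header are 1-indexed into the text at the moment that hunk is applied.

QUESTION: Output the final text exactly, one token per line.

Answer: djcv
kkk
ccdwv
cfiy
yfjub
tfel
uaa
dzhf

Derivation:
Hunk 1: at line 3 remove [zzkog] add [ekod,luybf] -> 8 lines: djcv toeta opoh eesq ekod luybf rqg dzhf
Hunk 2: at line 2 remove [opoh,eesq,ekod] add [zoi] -> 6 lines: djcv toeta zoi luybf rqg dzhf
Hunk 3: at line 1 remove [zoi,luybf] add [ibv,cuegi] -> 6 lines: djcv toeta ibv cuegi rqg dzhf
Hunk 4: at line 1 remove [toeta] add [kkk,ccdwv,cfiy] -> 8 lines: djcv kkk ccdwv cfiy ibv cuegi rqg dzhf
Hunk 5: at line 4 remove [ibv,cuegi,rqg] add [yfjub,tfel,uaa] -> 8 lines: djcv kkk ccdwv cfiy yfjub tfel uaa dzhf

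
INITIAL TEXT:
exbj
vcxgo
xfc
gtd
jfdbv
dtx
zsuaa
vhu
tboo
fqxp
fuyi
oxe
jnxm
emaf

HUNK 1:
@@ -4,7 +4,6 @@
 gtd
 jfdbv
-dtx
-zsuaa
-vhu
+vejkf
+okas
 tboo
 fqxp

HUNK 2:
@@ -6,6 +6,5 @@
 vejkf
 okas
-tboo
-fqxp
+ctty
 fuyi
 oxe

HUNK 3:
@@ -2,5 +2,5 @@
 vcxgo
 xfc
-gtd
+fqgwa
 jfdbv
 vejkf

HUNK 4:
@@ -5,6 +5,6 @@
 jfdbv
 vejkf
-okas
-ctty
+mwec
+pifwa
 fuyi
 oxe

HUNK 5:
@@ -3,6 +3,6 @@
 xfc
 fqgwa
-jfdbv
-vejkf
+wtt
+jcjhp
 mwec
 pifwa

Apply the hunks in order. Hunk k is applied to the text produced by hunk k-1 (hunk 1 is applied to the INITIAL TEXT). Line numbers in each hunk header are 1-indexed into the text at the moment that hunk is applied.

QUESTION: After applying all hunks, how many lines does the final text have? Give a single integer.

Answer: 12

Derivation:
Hunk 1: at line 4 remove [dtx,zsuaa,vhu] add [vejkf,okas] -> 13 lines: exbj vcxgo xfc gtd jfdbv vejkf okas tboo fqxp fuyi oxe jnxm emaf
Hunk 2: at line 6 remove [tboo,fqxp] add [ctty] -> 12 lines: exbj vcxgo xfc gtd jfdbv vejkf okas ctty fuyi oxe jnxm emaf
Hunk 3: at line 2 remove [gtd] add [fqgwa] -> 12 lines: exbj vcxgo xfc fqgwa jfdbv vejkf okas ctty fuyi oxe jnxm emaf
Hunk 4: at line 5 remove [okas,ctty] add [mwec,pifwa] -> 12 lines: exbj vcxgo xfc fqgwa jfdbv vejkf mwec pifwa fuyi oxe jnxm emaf
Hunk 5: at line 3 remove [jfdbv,vejkf] add [wtt,jcjhp] -> 12 lines: exbj vcxgo xfc fqgwa wtt jcjhp mwec pifwa fuyi oxe jnxm emaf
Final line count: 12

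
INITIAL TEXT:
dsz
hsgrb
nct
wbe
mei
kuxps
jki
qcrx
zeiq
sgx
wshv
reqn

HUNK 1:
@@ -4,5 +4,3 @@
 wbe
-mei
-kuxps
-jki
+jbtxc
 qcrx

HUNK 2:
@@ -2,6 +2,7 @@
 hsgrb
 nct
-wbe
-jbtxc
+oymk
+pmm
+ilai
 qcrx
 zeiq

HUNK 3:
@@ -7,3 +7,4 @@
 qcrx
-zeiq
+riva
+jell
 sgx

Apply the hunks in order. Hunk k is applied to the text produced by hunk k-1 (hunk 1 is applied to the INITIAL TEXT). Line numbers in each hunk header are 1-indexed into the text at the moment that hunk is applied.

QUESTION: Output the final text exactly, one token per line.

Hunk 1: at line 4 remove [mei,kuxps,jki] add [jbtxc] -> 10 lines: dsz hsgrb nct wbe jbtxc qcrx zeiq sgx wshv reqn
Hunk 2: at line 2 remove [wbe,jbtxc] add [oymk,pmm,ilai] -> 11 lines: dsz hsgrb nct oymk pmm ilai qcrx zeiq sgx wshv reqn
Hunk 3: at line 7 remove [zeiq] add [riva,jell] -> 12 lines: dsz hsgrb nct oymk pmm ilai qcrx riva jell sgx wshv reqn

Answer: dsz
hsgrb
nct
oymk
pmm
ilai
qcrx
riva
jell
sgx
wshv
reqn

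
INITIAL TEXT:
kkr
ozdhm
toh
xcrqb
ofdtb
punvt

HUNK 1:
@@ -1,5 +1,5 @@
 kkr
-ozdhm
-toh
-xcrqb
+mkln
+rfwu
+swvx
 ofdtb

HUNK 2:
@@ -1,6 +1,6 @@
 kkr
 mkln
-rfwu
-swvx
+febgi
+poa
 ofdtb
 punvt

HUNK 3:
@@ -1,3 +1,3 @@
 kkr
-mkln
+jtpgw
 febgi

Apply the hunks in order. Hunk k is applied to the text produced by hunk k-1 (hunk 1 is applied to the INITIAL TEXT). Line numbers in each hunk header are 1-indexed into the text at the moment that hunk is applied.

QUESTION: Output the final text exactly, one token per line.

Answer: kkr
jtpgw
febgi
poa
ofdtb
punvt

Derivation:
Hunk 1: at line 1 remove [ozdhm,toh,xcrqb] add [mkln,rfwu,swvx] -> 6 lines: kkr mkln rfwu swvx ofdtb punvt
Hunk 2: at line 1 remove [rfwu,swvx] add [febgi,poa] -> 6 lines: kkr mkln febgi poa ofdtb punvt
Hunk 3: at line 1 remove [mkln] add [jtpgw] -> 6 lines: kkr jtpgw febgi poa ofdtb punvt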